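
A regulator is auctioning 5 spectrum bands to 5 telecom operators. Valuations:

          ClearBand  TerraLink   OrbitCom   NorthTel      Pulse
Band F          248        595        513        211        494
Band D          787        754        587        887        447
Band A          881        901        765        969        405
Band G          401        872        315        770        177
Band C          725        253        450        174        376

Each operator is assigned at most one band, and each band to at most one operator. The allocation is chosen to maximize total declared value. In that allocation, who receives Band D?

NorthTel receives Band D.

Treat this as an assignment problem: match each operator to one band.
Optimal: ClearBand→Band C ($725M), TerraLink→Band G ($872M), OrbitCom→Band A ($765M), NorthTel→Band D ($887M), Pulse→Band F ($494M) — total 725+872+765+887+494 = $3743M.
Row-greedy (each operator in turn takes its best remaining band) gives $2927M, worse by 816.
Next-best assignment: ClearBand→Band C, TerraLink→Band G, OrbitCom→Band D, NorthTel→Band A, Pulse→Band F = $3647M.
Every other assignment is strictly worse.
NorthTel's own top band is Band A ($969M), but forcing NorthTel→Band A and reassigning the rest optimally gives only $3647M — worse by 96.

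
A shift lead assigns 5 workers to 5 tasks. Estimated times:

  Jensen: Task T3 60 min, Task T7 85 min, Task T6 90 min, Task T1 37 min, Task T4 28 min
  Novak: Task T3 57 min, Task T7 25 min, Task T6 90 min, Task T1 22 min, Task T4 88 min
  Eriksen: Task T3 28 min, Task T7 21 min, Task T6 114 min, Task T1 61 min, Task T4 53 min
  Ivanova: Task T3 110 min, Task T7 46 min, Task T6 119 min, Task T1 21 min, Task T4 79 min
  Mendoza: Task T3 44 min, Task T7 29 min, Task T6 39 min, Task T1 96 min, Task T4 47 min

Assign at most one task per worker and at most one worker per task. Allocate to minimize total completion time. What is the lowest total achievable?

Min total: 141 min

Optimal: Jensen→Task T4 (28 min), Novak→Task T7 (25 min), Eriksen→Task T3 (28 min), Ivanova→Task T1 (21 min), Mendoza→Task T6 (39 min) — total 28+25+28+21+39 = 141 min.
Row-greedy (each worker in turn takes its cheapest remaining task) gives 220 min, worse by 79.
Next-best assignment: Jensen→Task T4, Novak→Task T1, Eriksen→Task T3, Ivanova→Task T7, Mendoza→Task T6 = 163 min.
Swapping Mendoza↔Eriksen (Mendoza→Task T3 44 min, Eriksen→Task T6 114 min) adds 91.
No other one-to-one assignment undercuts 141 min.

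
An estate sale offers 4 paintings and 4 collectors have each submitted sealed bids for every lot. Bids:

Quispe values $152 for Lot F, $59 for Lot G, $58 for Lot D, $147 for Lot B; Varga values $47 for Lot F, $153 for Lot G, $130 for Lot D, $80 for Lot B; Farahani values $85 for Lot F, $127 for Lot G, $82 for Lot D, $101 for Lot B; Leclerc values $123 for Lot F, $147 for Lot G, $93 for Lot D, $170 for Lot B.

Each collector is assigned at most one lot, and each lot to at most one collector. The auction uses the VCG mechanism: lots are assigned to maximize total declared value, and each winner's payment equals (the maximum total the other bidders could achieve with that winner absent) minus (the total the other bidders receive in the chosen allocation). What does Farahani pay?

Farahani pays $23.

Efficient allocation: Quispe→Lot F ($152), Varga→Lot D ($130), Farahani→Lot G ($127), Leclerc→Lot B ($170); total welfare W = $579.
Farahani receives Lot G at value $127, so the others get W − 127 = $452.
Without Farahani: best allocation of the remaining 3 bidders over all 4 lots is Quispe→Lot F ($152), Varga→Lot G ($153), Leclerc→Lot B ($170), total $475.
VCG payment = (others' best without Farahani) − (others' welfare with Farahani) = 475 − 452 = $23.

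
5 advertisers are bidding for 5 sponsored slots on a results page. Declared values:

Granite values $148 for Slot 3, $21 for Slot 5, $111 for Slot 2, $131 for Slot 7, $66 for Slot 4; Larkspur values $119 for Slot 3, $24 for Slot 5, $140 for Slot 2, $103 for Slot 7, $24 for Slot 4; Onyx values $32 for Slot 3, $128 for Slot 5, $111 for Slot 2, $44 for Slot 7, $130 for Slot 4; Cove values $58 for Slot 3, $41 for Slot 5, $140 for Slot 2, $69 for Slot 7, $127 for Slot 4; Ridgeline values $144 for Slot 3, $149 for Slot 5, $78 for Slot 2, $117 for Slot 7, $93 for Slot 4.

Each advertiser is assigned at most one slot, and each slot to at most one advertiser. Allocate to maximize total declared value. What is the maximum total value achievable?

This is a one-to-one assignment (maximum-weight bipartite matching).
Optimal: Granite→Slot 3 ($148), Larkspur→Slot 7 ($103), Onyx→Slot 4 ($130), Cove→Slot 2 ($140), Ridgeline→Slot 5 ($149) — total 148+103+130+140+149 = $670.
Max-entry greedy (repeatedly take the single best remaining cell) gives $636, worse by 34.
Swapping Ridgeline↔Cove (Ridgeline→Slot 2 $78, Cove→Slot 5 $41) loses 170.

Max total: $670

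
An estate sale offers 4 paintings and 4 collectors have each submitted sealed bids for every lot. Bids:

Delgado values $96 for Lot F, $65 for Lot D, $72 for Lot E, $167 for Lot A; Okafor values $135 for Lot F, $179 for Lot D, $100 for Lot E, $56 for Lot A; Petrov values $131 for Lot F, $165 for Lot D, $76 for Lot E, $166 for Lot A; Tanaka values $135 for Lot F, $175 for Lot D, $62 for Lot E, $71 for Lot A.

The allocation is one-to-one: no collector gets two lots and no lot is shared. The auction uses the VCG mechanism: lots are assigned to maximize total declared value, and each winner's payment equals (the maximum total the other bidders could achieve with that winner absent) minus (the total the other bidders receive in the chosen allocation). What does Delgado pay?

Efficient allocation: Delgado→Lot A ($167), Okafor→Lot E ($100), Petrov→Lot F ($131), Tanaka→Lot D ($175); total welfare W = $573.
Delgado receives Lot A at value $167, so the others get W − 167 = $406.
Without Delgado: best allocation of the remaining 3 bidders over all 4 lots is Okafor→Lot D ($179), Petrov→Lot A ($166), Tanaka→Lot F ($135), total $480.
VCG payment = (others' best without Delgado) − (others' welfare with Delgado) = 480 − 406 = $74.

Delgado pays $74.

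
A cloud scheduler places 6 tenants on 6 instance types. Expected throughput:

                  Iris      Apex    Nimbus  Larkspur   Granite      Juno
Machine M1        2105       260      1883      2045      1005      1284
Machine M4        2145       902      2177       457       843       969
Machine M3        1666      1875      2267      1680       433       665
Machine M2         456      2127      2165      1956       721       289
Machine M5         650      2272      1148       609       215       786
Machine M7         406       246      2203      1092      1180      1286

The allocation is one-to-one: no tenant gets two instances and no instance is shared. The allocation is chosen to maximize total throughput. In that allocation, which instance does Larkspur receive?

Optimal: Iris→Machine M4 (2145 ops/s), Apex→Machine M5 (2272 ops/s), Nimbus→Machine M3 (2267 ops/s), Larkspur→Machine M2 (1956 ops/s), Granite→Machine M7 (1180 ops/s), Juno→Machine M1 (1284 ops/s) — total 2145+2272+2267+1956+1180+1284 = 11104 ops/s.
Column-greedy (each instance in turn goes to its best remaining tenant) gives 10079 ops/s, worse by 1025.
No other one-to-one assignment exceeds 11104 ops/s.
Larkspur's own top instance is Machine M1 (2045 ops/s), but forcing Larkspur→Machine M1 and reassigning the rest optimally gives only 10736 ops/s — worse by 368.

Larkspur receives Machine M2.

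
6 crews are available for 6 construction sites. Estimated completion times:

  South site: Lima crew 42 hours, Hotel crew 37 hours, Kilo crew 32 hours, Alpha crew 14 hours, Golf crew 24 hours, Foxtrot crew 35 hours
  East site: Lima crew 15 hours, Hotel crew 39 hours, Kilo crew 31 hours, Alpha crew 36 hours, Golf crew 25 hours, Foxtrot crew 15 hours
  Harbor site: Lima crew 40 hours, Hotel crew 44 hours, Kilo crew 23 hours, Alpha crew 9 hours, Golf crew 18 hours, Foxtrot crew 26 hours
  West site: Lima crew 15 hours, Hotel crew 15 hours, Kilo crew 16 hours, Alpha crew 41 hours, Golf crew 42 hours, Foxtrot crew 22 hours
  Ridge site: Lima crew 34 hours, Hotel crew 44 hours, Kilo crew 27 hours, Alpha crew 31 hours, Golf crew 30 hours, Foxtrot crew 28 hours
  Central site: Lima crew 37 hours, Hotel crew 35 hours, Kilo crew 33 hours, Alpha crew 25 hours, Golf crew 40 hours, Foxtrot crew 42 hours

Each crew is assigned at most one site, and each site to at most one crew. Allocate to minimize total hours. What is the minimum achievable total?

Treat this as an assignment problem: match each crew to one site.
Optimal: Lima crew→East site (15 hours), Hotel crew→West site (15 hours), Kilo crew→Central site (33 hours), Alpha crew→South site (14 hours), Golf crew→Harbor site (18 hours), Foxtrot crew→Ridge site (28 hours) — total 15+15+33+14+18+28 = 123 hours.
Row-greedy (each crew in turn takes its cheapest remaining site) gives 139 hours, worse by 16.
Swapping Kilo crew↔Golf crew (Kilo crew→Harbor site 23 hours, Golf crew→Central site 40 hours) adds 12.
Every other assignment is strictly worse.

Min total: 123 hours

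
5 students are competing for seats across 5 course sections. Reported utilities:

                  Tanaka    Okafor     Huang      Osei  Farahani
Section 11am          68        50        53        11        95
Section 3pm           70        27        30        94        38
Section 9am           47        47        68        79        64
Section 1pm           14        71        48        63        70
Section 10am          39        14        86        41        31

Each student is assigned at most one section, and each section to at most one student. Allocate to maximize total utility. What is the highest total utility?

Optimal: Tanaka→Section 3pm (70 points), Okafor→Section 1pm (71 points), Huang→Section 10am (86 points), Osei→Section 9am (79 points), Farahani→Section 11am (95 points) — total 70+71+86+79+95 = 401 points.
Max-entry greedy (repeatedly take the single best remaining cell) gives 393 points, worse by 8.
Next-best assignment: Tanaka→Section 9am, Okafor→Section 1pm, Huang→Section 10am, Osei→Section 3pm, Farahani→Section 11am = 393 points.
Every other assignment is strictly worse.

Max total: 401 points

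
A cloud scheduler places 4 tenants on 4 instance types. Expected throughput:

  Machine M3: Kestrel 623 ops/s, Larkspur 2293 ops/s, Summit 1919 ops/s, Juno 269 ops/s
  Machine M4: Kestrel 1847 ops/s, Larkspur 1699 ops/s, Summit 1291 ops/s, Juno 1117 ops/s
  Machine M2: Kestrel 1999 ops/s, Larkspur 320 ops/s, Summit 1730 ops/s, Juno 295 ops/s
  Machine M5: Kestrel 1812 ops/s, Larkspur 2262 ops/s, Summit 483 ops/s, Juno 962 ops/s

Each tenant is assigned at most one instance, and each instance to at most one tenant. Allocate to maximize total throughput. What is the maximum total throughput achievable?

Optimal: Kestrel→Machine M2 (1999 ops/s), Larkspur→Machine M5 (2262 ops/s), Summit→Machine M3 (1919 ops/s), Juno→Machine M4 (1117 ops/s) — total 1999+2262+1919+1117 = 7297 ops/s.
Max-entry greedy (repeatedly take the single best remaining cell) gives 6545 ops/s, worse by 752.
Next-best assignment: Kestrel→Machine M5, Larkspur→Machine M3, Summit→Machine M2, Juno→Machine M4 = 6952 ops/s.

Max total: 7297 ops/s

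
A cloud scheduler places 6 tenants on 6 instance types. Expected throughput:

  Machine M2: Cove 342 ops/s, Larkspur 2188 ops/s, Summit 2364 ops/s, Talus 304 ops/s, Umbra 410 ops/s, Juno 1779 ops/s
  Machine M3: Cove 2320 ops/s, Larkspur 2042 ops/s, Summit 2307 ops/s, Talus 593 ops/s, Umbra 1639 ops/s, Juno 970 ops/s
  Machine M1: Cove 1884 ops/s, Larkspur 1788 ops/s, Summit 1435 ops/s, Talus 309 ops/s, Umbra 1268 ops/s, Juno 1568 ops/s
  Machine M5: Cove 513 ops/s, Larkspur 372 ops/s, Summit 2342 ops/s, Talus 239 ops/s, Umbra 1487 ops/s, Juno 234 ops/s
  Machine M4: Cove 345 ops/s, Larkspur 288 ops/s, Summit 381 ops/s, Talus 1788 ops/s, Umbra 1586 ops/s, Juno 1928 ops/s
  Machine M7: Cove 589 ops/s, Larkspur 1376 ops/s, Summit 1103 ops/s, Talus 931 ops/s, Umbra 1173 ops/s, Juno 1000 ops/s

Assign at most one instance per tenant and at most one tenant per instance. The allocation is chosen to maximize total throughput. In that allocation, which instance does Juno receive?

Juno receives Machine M1.

Optimal: Cove→Machine M3 (2320 ops/s), Larkspur→Machine M2 (2188 ops/s), Summit→Machine M5 (2342 ops/s), Talus→Machine M4 (1788 ops/s), Umbra→Machine M7 (1173 ops/s), Juno→Machine M1 (1568 ops/s) — total 2320+2188+2342+1788+1173+1568 = 11379 ops/s.
Column-greedy (each instance in turn goes to its best remaining tenant) gives 10818 ops/s, worse by 561.
No other one-to-one assignment exceeds 11379 ops/s.
Juno's own top instance is Machine M4 (1928 ops/s), but forcing Juno→Machine M4 and reassigning the rest optimally gives only 10977 ops/s — worse by 402.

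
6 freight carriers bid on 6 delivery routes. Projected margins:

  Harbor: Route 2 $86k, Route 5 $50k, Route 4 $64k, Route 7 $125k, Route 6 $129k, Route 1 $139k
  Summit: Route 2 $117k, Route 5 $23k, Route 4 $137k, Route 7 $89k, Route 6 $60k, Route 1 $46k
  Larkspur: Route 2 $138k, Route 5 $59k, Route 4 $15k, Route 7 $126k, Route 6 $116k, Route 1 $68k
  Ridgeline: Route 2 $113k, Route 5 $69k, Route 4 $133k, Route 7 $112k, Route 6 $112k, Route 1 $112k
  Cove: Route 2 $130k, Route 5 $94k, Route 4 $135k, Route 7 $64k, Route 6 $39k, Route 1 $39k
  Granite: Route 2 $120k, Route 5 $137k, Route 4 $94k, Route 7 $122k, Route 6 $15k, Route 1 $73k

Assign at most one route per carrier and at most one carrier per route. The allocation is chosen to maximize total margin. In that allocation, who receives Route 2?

Cove receives Route 2.

Optimal: Harbor→Route 1 ($139k), Summit→Route 4 ($137k), Larkspur→Route 7 ($126k), Ridgeline→Route 6 ($112k), Cove→Route 2 ($130k), Granite→Route 5 ($137k) — total 139+137+126+112+130+137 = $781k.
Row-greedy (each carrier in turn takes its best remaining route) gives $635k, worse by 146.
Next-best assignment: Harbor→Route 6, Summit→Route 4, Larkspur→Route 7, Ridgeline→Route 1, Cove→Route 2, Granite→Route 5 = $771k.
No other one-to-one assignment exceeds $781k.
Cove's own top route is Route 4 ($135k), but forcing Cove→Route 4 and reassigning the rest optimally gives only $766k — worse by 15.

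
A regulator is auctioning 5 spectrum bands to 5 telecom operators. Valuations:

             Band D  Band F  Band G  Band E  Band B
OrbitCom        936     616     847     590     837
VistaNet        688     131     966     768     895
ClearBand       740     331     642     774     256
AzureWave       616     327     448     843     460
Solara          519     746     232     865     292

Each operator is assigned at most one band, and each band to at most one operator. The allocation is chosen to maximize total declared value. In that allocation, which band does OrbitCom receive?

OrbitCom receives Band B.

Optimal: OrbitCom→Band B ($837M), VistaNet→Band G ($966M), ClearBand→Band D ($740M), AzureWave→Band E ($843M), Solara→Band F ($746M) — total 837+966+740+843+746 = $4132M.
Max-entry greedy (repeatedly take the single best remaining cell) gives $3558M, worse by 574.
No other one-to-one assignment exceeds $4132M.
OrbitCom's own top band is Band D ($936M), but forcing OrbitCom→Band D and reassigning the rest optimally gives only $4062M — worse by 70.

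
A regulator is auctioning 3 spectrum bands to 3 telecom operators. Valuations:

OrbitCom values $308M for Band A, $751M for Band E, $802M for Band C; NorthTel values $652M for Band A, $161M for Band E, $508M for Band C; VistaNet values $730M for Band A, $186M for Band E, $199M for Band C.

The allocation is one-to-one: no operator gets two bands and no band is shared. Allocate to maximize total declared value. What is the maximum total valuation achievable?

Max total: $1989M

Treat this as an assignment problem: match each operator to one band.
Optimal: OrbitCom→Band E ($751M), NorthTel→Band C ($508M), VistaNet→Band A ($730M) — total 751+508+730 = $1989M.
Max-entry greedy (repeatedly take the single best remaining cell) gives $1693M, worse by 296.
Next-best assignment: OrbitCom→Band C, NorthTel→Band E, VistaNet→Band A = $1693M.
No other one-to-one assignment exceeds $1989M.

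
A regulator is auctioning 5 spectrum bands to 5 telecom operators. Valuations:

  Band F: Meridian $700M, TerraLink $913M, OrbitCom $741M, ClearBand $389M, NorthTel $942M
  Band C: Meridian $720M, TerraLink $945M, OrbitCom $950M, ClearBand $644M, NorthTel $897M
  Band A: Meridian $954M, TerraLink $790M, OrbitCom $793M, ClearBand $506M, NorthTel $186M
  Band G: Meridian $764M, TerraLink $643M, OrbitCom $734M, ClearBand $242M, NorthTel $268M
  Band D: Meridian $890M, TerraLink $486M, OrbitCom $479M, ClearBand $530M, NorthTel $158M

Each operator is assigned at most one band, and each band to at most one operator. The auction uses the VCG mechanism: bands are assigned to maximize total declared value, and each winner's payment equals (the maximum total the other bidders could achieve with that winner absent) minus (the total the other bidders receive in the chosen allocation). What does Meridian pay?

Meridian pays $61M.

Efficient allocation: Meridian→Band A ($954M), TerraLink→Band C ($945M), OrbitCom→Band G ($734M), ClearBand→Band D ($530M), NorthTel→Band F ($942M); total welfare W = $4105M.
Meridian receives Band A at value $954M, so the others get W − 954 = $3151M.
Without Meridian: best allocation of the remaining 4 bidders over all 5 bands is TerraLink→Band A ($790M), OrbitCom→Band C ($950M), ClearBand→Band D ($530M), NorthTel→Band F ($942M), total $3212M.
VCG payment = (others' best without Meridian) − (others' welfare with Meridian) = 3212 − 3151 = $61M.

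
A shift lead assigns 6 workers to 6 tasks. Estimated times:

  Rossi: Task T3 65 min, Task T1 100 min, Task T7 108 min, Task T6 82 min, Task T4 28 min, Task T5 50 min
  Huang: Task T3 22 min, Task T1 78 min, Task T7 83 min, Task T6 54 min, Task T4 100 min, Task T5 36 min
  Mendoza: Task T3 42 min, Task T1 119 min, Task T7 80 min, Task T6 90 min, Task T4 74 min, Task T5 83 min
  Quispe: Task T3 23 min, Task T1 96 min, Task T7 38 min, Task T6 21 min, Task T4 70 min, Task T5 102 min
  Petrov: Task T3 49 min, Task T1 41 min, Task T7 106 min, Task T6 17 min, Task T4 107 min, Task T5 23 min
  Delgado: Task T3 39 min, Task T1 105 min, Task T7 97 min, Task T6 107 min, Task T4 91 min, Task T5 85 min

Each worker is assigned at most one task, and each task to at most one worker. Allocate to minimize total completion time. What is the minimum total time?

Min total: 245 min

Treat this as an assignment problem: match each worker to one task.
Optimal: Rossi→Task T4 (28 min), Huang→Task T5 (36 min), Mendoza→Task T7 (80 min), Quispe→Task T6 (21 min), Petrov→Task T1 (41 min), Delgado→Task T3 (39 min) — total 28+36+80+21+41+39 = 245 min.
Column-greedy (each task in turn goes to its cheapest remaining worker) gives 342 min, worse by 97.
Next-best assignment: Rossi→Task T4, Huang→Task T5, Mendoza→Task T3, Quispe→Task T6, Petrov→Task T1, Delgado→Task T7 = 265 min.
Swapping Delgado↔Rossi (Delgado→Task T4 91 min, Rossi→Task T3 65 min) adds 89.
Checked against all permutations: 245 min is optimal.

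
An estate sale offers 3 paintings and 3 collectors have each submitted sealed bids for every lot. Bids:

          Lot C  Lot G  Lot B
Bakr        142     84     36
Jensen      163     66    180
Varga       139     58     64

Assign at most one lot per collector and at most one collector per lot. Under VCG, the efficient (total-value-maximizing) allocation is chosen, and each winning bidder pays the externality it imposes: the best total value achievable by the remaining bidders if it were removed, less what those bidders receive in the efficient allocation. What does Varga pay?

Varga pays $58.

Efficient allocation: Bakr→Lot G ($84), Jensen→Lot B ($180), Varga→Lot C ($139); total welfare W = $403.
Varga receives Lot C at value $139, so the others get W − 139 = $264.
Without Varga: best allocation of the remaining 2 bidders over all 3 lots is Bakr→Lot C ($142), Jensen→Lot B ($180), total $322.
VCG payment = (others' best without Varga) − (others' welfare with Varga) = 322 − 264 = $58.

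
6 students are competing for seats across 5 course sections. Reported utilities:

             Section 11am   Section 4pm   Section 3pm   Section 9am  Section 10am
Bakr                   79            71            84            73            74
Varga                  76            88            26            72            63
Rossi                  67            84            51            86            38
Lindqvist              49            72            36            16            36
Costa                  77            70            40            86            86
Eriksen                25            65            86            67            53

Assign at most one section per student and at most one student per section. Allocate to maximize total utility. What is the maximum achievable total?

Optimal: Bakr→Section 11am (79 points), Varga→Section 4pm (88 points), Eriksen→Section 3pm (86 points), Rossi→Section 9am (86 points), Costa→Section 10am (86 points) — total 79+88+86+86+86 = 425 points.
Swapping Bakr↔Costa (Bakr→Section 10am 74 points, Costa→Section 11am 77 points) loses 14.

Maximum total: 425 points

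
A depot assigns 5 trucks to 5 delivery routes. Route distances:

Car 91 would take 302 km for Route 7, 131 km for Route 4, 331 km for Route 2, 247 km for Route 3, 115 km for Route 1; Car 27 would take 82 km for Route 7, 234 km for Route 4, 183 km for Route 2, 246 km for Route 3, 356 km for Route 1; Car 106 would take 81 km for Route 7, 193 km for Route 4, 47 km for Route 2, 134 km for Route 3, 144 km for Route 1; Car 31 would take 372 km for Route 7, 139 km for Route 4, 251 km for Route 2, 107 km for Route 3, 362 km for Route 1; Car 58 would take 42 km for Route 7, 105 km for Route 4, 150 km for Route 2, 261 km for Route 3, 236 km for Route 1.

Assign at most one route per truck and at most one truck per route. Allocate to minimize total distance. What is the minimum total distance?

Optimal: Car 91→Route 1 (115 km), Car 27→Route 7 (82 km), Car 106→Route 2 (47 km), Car 31→Route 3 (107 km), Car 58→Route 4 (105 km) — total 115+82+47+107+105 = 456 km.
Min-entry greedy (repeatedly take the single cheapest remaining cell) gives 545 km, worse by 89.
Next-best assignment: Car 91→Route 1, Car 27→Route 4, Car 106→Route 2, Car 31→Route 3, Car 58→Route 7 = 545 km.
Every other assignment is strictly worse.

Min total: 456 km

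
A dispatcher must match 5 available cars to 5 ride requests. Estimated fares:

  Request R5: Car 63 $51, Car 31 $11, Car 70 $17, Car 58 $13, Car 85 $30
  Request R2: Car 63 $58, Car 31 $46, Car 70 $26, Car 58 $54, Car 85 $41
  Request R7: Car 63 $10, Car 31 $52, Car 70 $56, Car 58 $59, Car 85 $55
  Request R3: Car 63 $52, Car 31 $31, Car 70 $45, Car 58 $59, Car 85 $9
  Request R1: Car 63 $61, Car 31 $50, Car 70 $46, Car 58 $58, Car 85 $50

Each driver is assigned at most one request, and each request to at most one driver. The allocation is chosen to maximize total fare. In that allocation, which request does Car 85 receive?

Optimal: Car 63→Request R5 ($51), Car 31→Request R2 ($46), Car 70→Request R7 ($56), Car 58→Request R3 ($59), Car 85→Request R1 ($50) — total 51+46+56+59+50 = $262.
Max-entry greedy (repeatedly take the single best remaining cell) gives $241, worse by 21.
No other one-to-one assignment exceeds $262.
Car 85's own top request is Request R7 ($55), but forcing Car 85→Request R7 and reassigning the rest optimally gives only $257 — worse by 5.

Car 85 receives Request R1.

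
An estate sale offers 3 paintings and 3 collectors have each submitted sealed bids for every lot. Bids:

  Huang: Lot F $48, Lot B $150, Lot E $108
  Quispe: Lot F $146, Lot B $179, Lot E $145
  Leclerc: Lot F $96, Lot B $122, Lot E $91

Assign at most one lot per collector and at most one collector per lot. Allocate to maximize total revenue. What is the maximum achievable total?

Maximum total: $391

This is a one-to-one assignment (maximum-weight bipartite matching).
Optimal: Huang→Lot B ($150), Quispe→Lot E ($145), Leclerc→Lot F ($96) — total 150+145+96 = $391.
Row-greedy (each collector in turn takes its best remaining lot) gives $387, worse by 4.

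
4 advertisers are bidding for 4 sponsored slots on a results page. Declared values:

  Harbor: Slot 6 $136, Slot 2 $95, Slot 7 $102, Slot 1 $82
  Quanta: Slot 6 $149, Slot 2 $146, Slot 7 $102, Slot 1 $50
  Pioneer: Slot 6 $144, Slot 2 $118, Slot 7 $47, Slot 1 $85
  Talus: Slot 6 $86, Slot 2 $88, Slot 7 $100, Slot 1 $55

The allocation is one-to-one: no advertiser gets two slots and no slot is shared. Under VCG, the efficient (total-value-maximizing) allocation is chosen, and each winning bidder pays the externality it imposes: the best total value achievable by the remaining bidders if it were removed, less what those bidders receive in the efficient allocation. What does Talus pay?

Talus pays $20.

Efficient allocation: Harbor→Slot 1 ($82), Quanta→Slot 2 ($146), Pioneer→Slot 6 ($144), Talus→Slot 7 ($100); total welfare W = $472.
Talus receives Slot 7 at value $100, so the others get W − 100 = $372.
Without Talus: best allocation of the remaining 3 bidders over all 4 slots is Harbor→Slot 7 ($102), Quanta→Slot 2 ($146), Pioneer→Slot 6 ($144), total $392.
VCG payment = (others' best without Talus) − (others' welfare with Talus) = 392 − 372 = $20.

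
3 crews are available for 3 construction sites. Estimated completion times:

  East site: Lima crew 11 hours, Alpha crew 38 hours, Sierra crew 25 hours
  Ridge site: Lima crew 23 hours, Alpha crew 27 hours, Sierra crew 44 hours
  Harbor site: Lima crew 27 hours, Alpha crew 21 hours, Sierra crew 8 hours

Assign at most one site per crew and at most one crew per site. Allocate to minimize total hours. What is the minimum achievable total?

Min total: 46 hours

Optimal: Lima crew→East site (11 hours), Alpha crew→Ridge site (27 hours), Sierra crew→Harbor site (8 hours) — total 11+27+8 = 46 hours.
Row-greedy (each crew in turn takes its cheapest remaining site) gives 76 hours, worse by 30.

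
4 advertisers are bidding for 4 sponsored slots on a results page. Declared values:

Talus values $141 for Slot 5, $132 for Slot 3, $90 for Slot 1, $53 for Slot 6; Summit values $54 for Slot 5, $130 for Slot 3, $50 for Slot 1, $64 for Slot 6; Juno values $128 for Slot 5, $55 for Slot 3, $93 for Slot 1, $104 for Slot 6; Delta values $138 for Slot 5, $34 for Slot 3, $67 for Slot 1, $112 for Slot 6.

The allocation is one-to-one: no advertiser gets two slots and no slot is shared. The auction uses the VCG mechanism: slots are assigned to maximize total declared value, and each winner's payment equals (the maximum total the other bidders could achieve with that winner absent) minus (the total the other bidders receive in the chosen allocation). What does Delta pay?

Efficient allocation: Talus→Slot 5 ($141), Summit→Slot 3 ($130), Juno→Slot 1 ($93), Delta→Slot 6 ($112); total welfare W = $476.
Delta receives Slot 6 at value $112, so the others get W − 112 = $364.
Without Delta: best allocation of the remaining 3 bidders over all 4 slots is Talus→Slot 5 ($141), Summit→Slot 3 ($130), Juno→Slot 6 ($104), total $375.
VCG payment = (others' best without Delta) − (others' welfare with Delta) = 375 − 364 = $11.

Delta pays $11.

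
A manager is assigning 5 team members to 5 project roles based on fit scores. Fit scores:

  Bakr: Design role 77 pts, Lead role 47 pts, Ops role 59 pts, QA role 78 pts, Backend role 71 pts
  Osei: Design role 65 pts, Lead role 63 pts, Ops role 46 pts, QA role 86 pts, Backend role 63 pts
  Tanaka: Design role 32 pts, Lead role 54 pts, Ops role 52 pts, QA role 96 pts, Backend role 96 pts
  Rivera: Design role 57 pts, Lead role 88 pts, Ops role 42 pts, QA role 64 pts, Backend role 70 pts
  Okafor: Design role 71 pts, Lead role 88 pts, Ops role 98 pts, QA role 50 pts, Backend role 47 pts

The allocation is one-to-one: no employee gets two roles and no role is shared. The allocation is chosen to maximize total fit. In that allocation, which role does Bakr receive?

Optimal: Bakr→Design role (77 pts), Osei→QA role (86 pts), Tanaka→Backend role (96 pts), Rivera→Lead role (88 pts), Okafor→Ops role (98 pts) — total 77+86+96+88+98 = 445 pts.
Row-greedy (each employee in turn takes its best remaining role) gives 425 pts, worse by 20.
Bakr's own top role is QA role (78 pts), but forcing Bakr→QA role and reassigning the rest optimally gives only 425 pts — worse by 20.

Bakr receives Design role.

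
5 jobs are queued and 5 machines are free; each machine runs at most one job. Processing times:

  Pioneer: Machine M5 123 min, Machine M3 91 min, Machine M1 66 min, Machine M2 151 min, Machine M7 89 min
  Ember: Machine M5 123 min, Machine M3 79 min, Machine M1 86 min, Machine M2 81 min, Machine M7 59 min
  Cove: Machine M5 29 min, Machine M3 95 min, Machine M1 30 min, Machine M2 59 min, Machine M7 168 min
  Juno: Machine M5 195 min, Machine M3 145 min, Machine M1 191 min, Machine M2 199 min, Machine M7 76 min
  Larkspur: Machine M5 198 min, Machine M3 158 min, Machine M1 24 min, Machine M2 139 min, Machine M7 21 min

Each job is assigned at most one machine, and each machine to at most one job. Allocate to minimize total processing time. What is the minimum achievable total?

Min total: 301 min

This is a one-to-one assignment (minimum-cost bipartite matching).
Optimal: Pioneer→Machine M3 (91 min), Ember→Machine M2 (81 min), Cove→Machine M5 (29 min), Juno→Machine M7 (76 min), Larkspur→Machine M1 (24 min) — total 91+81+29+76+24 = 301 min.
Min-entry greedy (repeatedly take the single cheapest remaining cell) gives 394 min, worse by 93.
Next-best assignment: Pioneer→Machine M1, Ember→Machine M2, Cove→Machine M5, Juno→Machine M3, Larkspur→Machine M7 = 342 min.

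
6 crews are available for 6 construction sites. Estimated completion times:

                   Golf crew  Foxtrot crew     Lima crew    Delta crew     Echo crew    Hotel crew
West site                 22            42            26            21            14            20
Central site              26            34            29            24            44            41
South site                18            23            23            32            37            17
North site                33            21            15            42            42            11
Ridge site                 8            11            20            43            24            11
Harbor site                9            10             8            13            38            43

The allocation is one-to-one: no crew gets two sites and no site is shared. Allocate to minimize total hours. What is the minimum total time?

Optimal: Golf crew→South site (18 hours), Foxtrot crew→Ridge site (11 hours), Lima crew→Harbor site (8 hours), Delta crew→Central site (24 hours), Echo crew→West site (14 hours), Hotel crew→North site (11 hours) — total 18+11+8+24+14+11 = 86 hours.
Row-greedy (each crew in turn takes its cheapest remaining site) gives 132 hours, worse by 46.
Next-best assignment: Golf crew→Ridge site, Foxtrot crew→South site, Lima crew→Harbor site, Delta crew→Central site, Echo crew→West site, Hotel crew→North site = 88 hours.
Checked against all permutations: 86 hours is optimal.

Minimum total: 86 hours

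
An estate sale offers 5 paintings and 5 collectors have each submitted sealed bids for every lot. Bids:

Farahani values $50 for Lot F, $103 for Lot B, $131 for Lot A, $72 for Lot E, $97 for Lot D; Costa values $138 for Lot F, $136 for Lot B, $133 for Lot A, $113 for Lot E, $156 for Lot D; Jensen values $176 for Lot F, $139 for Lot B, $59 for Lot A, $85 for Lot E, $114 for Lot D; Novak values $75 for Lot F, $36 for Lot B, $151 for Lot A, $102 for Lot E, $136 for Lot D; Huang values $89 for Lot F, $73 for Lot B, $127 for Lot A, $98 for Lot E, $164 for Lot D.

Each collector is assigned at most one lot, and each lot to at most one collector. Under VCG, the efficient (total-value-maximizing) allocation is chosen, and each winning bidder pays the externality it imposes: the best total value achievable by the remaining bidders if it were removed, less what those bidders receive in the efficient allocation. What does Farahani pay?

Farahani pays $49.

Efficient allocation: Farahani→Lot A ($131), Costa→Lot B ($136), Jensen→Lot F ($176), Novak→Lot E ($102), Huang→Lot D ($164); total welfare W = $709.
Farahani receives Lot A at value $131, so the others get W − 131 = $578.
Without Farahani: best allocation of the remaining 4 bidders over all 5 lots is Costa→Lot B ($136), Jensen→Lot F ($176), Novak→Lot A ($151), Huang→Lot D ($164), total $627.
VCG payment = (others' best without Farahani) − (others' welfare with Farahani) = 627 − 578 = $49.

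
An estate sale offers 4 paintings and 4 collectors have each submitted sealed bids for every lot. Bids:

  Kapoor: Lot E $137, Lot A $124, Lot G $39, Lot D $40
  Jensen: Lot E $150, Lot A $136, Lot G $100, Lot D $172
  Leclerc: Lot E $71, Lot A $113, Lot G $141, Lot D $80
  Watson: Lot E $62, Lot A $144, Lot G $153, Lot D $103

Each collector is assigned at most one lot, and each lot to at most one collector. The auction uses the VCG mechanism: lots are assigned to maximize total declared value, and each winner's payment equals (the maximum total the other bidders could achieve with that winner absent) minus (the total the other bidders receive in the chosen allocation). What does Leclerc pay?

Leclerc pays $9.

Efficient allocation: Kapoor→Lot E ($137), Jensen→Lot D ($172), Leclerc→Lot G ($141), Watson→Lot A ($144); total welfare W = $594.
Leclerc receives Lot G at value $141, so the others get W − 141 = $453.
Without Leclerc: best allocation of the remaining 3 bidders over all 4 lots is Kapoor→Lot E ($137), Jensen→Lot D ($172), Watson→Lot G ($153), total $462.
VCG payment = (others' best without Leclerc) − (others' welfare with Leclerc) = 462 − 453 = $9.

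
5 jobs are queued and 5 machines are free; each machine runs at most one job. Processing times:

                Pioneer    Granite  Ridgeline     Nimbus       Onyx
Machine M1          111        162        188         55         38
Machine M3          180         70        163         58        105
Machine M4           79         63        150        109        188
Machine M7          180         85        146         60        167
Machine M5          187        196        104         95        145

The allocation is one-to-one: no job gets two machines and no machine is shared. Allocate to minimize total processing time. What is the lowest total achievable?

Optimal: Pioneer→Machine M4 (79 min), Granite→Machine M3 (70 min), Ridgeline→Machine M5 (104 min), Nimbus→Machine M7 (60 min), Onyx→Machine M1 (38 min) — total 79+70+104+60+38 = 351 min.
Row-greedy (each job in turn takes its cheapest remaining machine) gives 475 min, worse by 124.

Min total: 351 min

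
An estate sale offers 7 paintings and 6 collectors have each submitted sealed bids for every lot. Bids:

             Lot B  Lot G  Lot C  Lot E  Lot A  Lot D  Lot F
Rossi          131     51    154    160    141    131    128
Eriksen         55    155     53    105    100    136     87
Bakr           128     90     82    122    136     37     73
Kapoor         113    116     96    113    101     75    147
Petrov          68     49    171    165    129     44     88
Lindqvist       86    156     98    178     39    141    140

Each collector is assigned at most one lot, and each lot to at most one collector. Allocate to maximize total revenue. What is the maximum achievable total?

Maximum total: $920

Optimal: Rossi→Lot A ($141), Eriksen→Lot G ($155), Bakr→Lot B ($128), Kapoor→Lot F ($147), Petrov→Lot C ($171), Lindqvist→Lot E ($178) — total 141+155+128+147+171+178 = $920.
Swapping Kapoor↔Lindqvist (Kapoor→Lot E $113, Lindqvist→Lot F $140) loses 72.
Checked against all permutations: $920 is optimal.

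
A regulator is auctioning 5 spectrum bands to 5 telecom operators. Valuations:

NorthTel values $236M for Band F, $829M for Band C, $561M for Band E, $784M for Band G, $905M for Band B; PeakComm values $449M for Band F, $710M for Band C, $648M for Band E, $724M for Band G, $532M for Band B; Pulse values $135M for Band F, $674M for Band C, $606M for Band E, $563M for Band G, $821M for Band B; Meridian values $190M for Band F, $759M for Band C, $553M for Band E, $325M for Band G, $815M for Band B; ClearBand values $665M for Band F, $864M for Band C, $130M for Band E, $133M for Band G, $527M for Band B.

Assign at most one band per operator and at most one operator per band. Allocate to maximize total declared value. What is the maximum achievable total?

This is the linear assignment problem.
Optimal: NorthTel→Band G ($784M), PeakComm→Band E ($648M), Pulse→Band B ($821M), Meridian→Band C ($759M), ClearBand→Band F ($665M) — total 784+648+821+759+665 = $3677M.
Column-greedy (each band in turn goes to its best remaining operator) gives $3520M, worse by 157.
Next-best assignment: NorthTel→Band B, PeakComm→Band G, Pulse→Band E, Meridian→Band C, ClearBand→Band F = $3659M.

Maximum total: $3677M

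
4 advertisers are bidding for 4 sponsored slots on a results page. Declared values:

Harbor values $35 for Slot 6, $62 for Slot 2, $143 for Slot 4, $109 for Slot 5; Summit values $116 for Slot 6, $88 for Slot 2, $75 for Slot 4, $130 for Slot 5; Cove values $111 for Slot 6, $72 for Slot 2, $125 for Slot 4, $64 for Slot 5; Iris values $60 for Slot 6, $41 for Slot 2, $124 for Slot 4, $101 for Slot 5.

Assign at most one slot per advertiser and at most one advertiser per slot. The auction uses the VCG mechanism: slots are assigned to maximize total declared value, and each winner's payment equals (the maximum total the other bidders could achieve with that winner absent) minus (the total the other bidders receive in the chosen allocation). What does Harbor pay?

Efficient allocation: Harbor→Slot 4 ($143), Summit→Slot 2 ($88), Cove→Slot 6 ($111), Iris→Slot 5 ($101); total welfare W = $443.
Harbor receives Slot 4 at value $143, so the others get W − 143 = $300.
Without Harbor: best allocation of the remaining 3 bidders over all 4 slots is Summit→Slot 5 ($130), Cove→Slot 6 ($111), Iris→Slot 4 ($124), total $365.
VCG payment = (others' best without Harbor) − (others' welfare with Harbor) = 365 − 300 = $65.

Harbor pays $65.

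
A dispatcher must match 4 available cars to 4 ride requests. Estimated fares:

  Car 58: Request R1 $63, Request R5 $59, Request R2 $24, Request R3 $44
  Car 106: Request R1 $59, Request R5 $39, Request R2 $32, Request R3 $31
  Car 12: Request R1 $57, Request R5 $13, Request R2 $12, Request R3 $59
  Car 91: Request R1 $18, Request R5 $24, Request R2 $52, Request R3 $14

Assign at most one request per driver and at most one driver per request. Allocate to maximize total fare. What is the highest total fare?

Max total: $229

Treat this as an assignment problem: match each driver to one request.
Optimal: Car 58→Request R5 ($59), Car 106→Request R1 ($59), Car 12→Request R3 ($59), Car 91→Request R2 ($52) — total 59+59+59+52 = $229.
Next-best assignment: Car 58→Request R1, Car 106→Request R5, Car 12→Request R3, Car 91→Request R2 = $213.
Swapping Car 58↔Car 106 (Car 58→Request R1 $63, Car 106→Request R5 $39) loses 16.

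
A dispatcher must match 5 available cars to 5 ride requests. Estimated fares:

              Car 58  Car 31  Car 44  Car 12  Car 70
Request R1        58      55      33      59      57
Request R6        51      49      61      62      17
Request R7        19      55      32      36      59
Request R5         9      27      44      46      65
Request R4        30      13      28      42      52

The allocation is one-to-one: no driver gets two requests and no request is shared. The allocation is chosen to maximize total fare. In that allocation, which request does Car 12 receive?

Optimal: Car 58→Request R1 ($58), Car 31→Request R7 ($55), Car 44→Request R6 ($61), Car 12→Request R4 ($42), Car 70→Request R5 ($65) — total 58+55+61+42+65 = $281.
Max-entry greedy (repeatedly take the single best remaining cell) gives $268, worse by 13.
Next-best assignment: Car 58→Request R1, Car 31→Request R7, Car 44→Request R6, Car 12→Request R5, Car 70→Request R4 = $272.
No other one-to-one assignment exceeds $281.
Car 12's own top request is Request R6 ($62), but forcing Car 12→Request R6 and reassigning the rest optimally gives only $271 — worse by 10.

Car 12 receives Request R4.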